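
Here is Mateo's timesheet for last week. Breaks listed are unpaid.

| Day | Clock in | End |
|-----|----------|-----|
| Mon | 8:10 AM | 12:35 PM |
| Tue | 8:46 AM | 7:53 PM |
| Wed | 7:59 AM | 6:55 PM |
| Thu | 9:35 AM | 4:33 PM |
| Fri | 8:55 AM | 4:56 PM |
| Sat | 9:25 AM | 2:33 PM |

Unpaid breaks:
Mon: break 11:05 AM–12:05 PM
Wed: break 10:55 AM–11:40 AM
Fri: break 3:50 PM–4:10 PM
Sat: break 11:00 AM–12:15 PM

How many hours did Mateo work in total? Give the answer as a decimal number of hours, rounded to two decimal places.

Mon: 8:10 AM–12:35 PM = 4 h 25 min; less 60 min break → 3 h 25 min
Tue: 8:46 AM–7:53 PM = 11 h 7 min
Wed: 7:59 AM–6:55 PM = 10 h 56 min; less 45 min break → 10 h 11 min
Thu: 9:35 AM–4:33 PM = 6 h 58 min
Fri: 8:55 AM–4:56 PM = 8 h 1 min; less 20 min break → 7 h 41 min
Sat: 9:25 AM–2:33 PM = 5 h 8 min; less 75 min break → 3 h 53 min
Total: 3 h 25 min + 11 h 7 min + 10 h 11 min + 6 h 58 min + 7 h 41 min + 3 h 53 min = 43 h 15 min.

43.25 hours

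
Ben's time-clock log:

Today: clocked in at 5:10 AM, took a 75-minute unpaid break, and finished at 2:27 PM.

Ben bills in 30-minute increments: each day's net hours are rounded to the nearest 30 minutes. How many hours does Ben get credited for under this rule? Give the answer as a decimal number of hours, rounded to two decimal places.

Today: 5:10 AM–2:27 PM = 9 h 17 min − 75 min = 8 h 2 min → rounds to 8 h 0 min

8.00 hours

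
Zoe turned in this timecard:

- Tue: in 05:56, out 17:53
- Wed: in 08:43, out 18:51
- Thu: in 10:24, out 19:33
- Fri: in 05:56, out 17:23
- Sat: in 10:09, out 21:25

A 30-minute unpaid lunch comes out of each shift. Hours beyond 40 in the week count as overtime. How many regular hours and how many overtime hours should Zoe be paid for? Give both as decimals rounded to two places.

Regular 40.00 hours, overtime 11.45 hours

Tue: 05:56–17:53 = 11 h 57 min; less 30 min break → 11 h 27 min
Wed: 08:43–18:51 = 10 h 8 min; less 30 min break → 9 h 38 min
Thu: 10:24–19:33 = 9 h 9 min; less 30 min break → 8 h 39 min
Fri: 05:56–17:23 = 11 h 27 min; less 30 min break → 10 h 57 min
Sat: 10:09–21:25 = 11 h 16 min; less 30 min break → 10 h 46 min
Total worked: 51 h 27 min = 51.45 h.
Threshold 40 h → overtime 11 h 27 min, regular 40 h 0 min.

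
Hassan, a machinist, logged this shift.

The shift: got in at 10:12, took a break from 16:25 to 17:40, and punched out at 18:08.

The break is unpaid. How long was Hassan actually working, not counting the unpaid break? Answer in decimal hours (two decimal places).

The shift: 10:12–18:08 = 7 h 56 min; less 75 min break → 6 h 41 min

6.68 hours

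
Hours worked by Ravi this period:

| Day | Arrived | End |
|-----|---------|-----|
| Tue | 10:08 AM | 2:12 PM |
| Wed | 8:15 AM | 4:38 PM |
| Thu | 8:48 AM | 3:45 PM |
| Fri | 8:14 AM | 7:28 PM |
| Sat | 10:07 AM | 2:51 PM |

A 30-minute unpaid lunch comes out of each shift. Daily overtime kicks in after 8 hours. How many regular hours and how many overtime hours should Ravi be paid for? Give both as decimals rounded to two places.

Regular 30.13 hours, overtime 2.73 hours

Tue: 10:08 AM–2:12 PM = 4 h 4 min; less 30 min break → 3 h 34 min
Wed: 8:15 AM–4:38 PM = 8 h 23 min; less 30 min break → 7 h 53 min
Thu: 8:48 AM–3:45 PM = 6 h 57 min; less 30 min break → 6 h 27 min
Fri: 8:14 AM–7:28 PM = 11 h 14 min; less 30 min break → 10 h 44 min
Sat: 10:07 AM–2:51 PM = 4 h 44 min; less 30 min break → 4 h 14 min
Tue reg 3 h 34 min / OT 0 h 0 min; Wed reg 7 h 53 min / OT 0 h 0 min; Thu reg 6 h 27 min / OT 0 h 0 min; Fri reg 8 h 0 min / OT 2 h 44 min; Sat reg 4 h 14 min / OT 0 h 0 min.
Totals: regular 30 h 8 min, overtime 2 h 44 min.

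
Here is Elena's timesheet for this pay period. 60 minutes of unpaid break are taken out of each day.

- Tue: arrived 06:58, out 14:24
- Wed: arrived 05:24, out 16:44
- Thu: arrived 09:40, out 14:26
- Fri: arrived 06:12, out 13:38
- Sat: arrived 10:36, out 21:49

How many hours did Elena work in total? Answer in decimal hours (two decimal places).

Tue: 06:58–14:24 = 7 h 26 min; less 60 min break → 6 h 26 min
Wed: 05:24–16:44 = 11 h 20 min; less 60 min break → 10 h 20 min
Thu: 09:40–14:26 = 4 h 46 min; less 60 min break → 3 h 46 min
Fri: 06:12–13:38 = 7 h 26 min; less 60 min break → 6 h 26 min
Sat: 10:36–21:49 = 11 h 13 min; less 60 min break → 10 h 13 min
Total: 6 h 26 min + 10 h 20 min + 3 h 46 min + 6 h 26 min + 10 h 13 min = 37 h 11 min.

37.18 hours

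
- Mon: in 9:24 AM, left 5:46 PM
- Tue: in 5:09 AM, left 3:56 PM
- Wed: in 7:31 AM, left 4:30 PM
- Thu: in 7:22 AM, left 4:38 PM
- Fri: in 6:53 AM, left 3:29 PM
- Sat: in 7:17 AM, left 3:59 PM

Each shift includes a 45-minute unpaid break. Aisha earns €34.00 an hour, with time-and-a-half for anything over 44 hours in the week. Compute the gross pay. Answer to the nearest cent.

Mon: 9:24 AM–5:46 PM = 8 h 22 min; less 45 min break → 7 h 37 min
Tue: 5:09 AM–3:56 PM = 10 h 47 min; less 45 min break → 10 h 2 min
Wed: 7:31 AM–4:30 PM = 8 h 59 min; less 45 min break → 8 h 14 min
Thu: 7:22 AM–4:38 PM = 9 h 16 min; less 45 min break → 8 h 31 min
Fri: 6:53 AM–3:29 PM = 8 h 36 min; less 45 min break → 7 h 51 min
Sat: 7:17 AM–3:59 PM = 8 h 42 min; less 45 min break → 7 h 57 min
Total worked: 50 h 12 min = 3012 min.
Regular 44 h 0 min = 2640 min at €34.00/h; overtime 6 h 12 min = 372 min at €51.00/h.
Pay = (2640 × €34.00 + 372 × €51.00) ÷ 60 = €1812.20.

€1812.20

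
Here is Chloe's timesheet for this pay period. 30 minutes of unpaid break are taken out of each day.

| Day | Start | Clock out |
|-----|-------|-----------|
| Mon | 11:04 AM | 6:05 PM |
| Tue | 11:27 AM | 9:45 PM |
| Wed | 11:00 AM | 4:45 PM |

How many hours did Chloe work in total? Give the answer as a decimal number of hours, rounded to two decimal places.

Mon: 11:04 AM–6:05 PM = 7 h 1 min; less 30 min break → 6 h 31 min
Tue: 11:27 AM–9:45 PM = 10 h 18 min; less 30 min break → 9 h 48 min
Wed: 11:00 AM–4:45 PM = 5 h 45 min; less 30 min break → 5 h 15 min
Total: 6 h 31 min + 9 h 48 min + 5 h 15 min = 21 h 34 min.

21.57 hours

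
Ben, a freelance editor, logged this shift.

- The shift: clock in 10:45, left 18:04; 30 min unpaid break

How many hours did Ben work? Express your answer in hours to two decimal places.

6.82 hours

The shift: 10:45–18:04 = 7 h 19 min; less 30 min break → 6 h 49 min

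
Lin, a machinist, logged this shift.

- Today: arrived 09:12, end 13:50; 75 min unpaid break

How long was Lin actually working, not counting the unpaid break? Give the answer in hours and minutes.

Today: 09:12–13:50 = 4 h 38 min; less 75 min break → 3 h 23 min

3 h 23 min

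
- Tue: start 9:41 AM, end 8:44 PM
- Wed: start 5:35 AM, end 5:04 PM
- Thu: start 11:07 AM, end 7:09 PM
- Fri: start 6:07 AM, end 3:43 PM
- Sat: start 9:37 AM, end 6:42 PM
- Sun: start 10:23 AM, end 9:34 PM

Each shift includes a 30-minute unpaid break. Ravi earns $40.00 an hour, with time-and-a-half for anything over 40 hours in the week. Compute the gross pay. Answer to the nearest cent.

$2646.00

Tue: 9:41 AM–8:44 PM = 11 h 3 min; less 30 min break → 10 h 33 min
Wed: 5:35 AM–5:04 PM = 11 h 29 min; less 30 min break → 10 h 59 min
Thu: 11:07 AM–7:09 PM = 8 h 2 min; less 30 min break → 7 h 32 min
Fri: 6:07 AM–3:43 PM = 9 h 36 min; less 30 min break → 9 h 6 min
Sat: 9:37 AM–6:42 PM = 9 h 5 min; less 30 min break → 8 h 35 min
Sun: 10:23 AM–9:34 PM = 11 h 11 min; less 30 min break → 10 h 41 min
Total worked: 57 h 26 min = 3446 min.
Regular 40 h 0 min = 2400 min at $40.00/h; overtime 17 h 26 min = 1046 min at $60.00/h.
Pay = (2400 × $40.00 + 1046 × $60.00) ÷ 60 = $2646.00.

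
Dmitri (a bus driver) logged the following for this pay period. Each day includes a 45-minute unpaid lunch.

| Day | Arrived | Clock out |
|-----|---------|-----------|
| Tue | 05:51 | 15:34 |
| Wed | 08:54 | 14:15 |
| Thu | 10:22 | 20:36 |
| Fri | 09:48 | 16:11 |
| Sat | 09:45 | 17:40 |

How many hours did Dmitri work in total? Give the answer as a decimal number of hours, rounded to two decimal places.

35.85 hours

Tue: 05:51–15:34 = 9 h 43 min; less 45 min break → 8 h 58 min
Wed: 08:54–14:15 = 5 h 21 min; less 45 min break → 4 h 36 min
Thu: 10:22–20:36 = 10 h 14 min; less 45 min break → 9 h 29 min
Fri: 09:48–16:11 = 6 h 23 min; less 45 min break → 5 h 38 min
Sat: 09:45–17:40 = 7 h 55 min; less 45 min break → 7 h 10 min
Total: 8 h 58 min + 4 h 36 min + 9 h 29 min + 5 h 38 min + 7 h 10 min = 35 h 51 min.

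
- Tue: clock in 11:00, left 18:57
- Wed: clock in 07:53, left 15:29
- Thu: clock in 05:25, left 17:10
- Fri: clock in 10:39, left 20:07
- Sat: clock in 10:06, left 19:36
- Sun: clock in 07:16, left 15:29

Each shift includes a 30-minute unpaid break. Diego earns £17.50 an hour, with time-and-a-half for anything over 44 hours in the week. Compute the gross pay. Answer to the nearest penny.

Tue: 11:00–18:57 = 7 h 57 min; less 30 min break → 7 h 27 min
Wed: 07:53–15:29 = 7 h 36 min; less 30 min break → 7 h 6 min
Thu: 05:25–17:10 = 11 h 45 min; less 30 min break → 11 h 15 min
Fri: 10:39–20:07 = 9 h 28 min; less 30 min break → 8 h 58 min
Sat: 10:06–19:36 = 9 h 30 min; less 30 min break → 9 h 0 min
Sun: 07:16–15:29 = 8 h 13 min; less 30 min break → 7 h 43 min
Total worked: 51 h 29 min = 3089 min.
Regular 44 h 0 min = 2640 min at £17.50/h; overtime 7 h 29 min = 449 min at £26.25/h.
Pay = (2640 × £17.50 + 449 × £26.25) ÷ 60 = £966.44.

£966.44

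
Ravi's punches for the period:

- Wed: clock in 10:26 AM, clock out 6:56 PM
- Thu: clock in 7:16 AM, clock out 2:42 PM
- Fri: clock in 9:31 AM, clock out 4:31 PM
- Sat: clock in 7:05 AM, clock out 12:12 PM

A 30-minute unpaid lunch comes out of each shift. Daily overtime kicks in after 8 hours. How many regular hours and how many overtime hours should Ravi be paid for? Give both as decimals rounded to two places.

Regular 26.05 hours, overtime 0.00 hours

Wed: 10:26 AM–6:56 PM = 8 h 30 min; less 30 min break → 8 h 0 min
Thu: 7:16 AM–2:42 PM = 7 h 26 min; less 30 min break → 6 h 56 min
Fri: 9:31 AM–4:31 PM = 7 h 0 min; less 30 min break → 6 h 30 min
Sat: 7:05 AM–12:12 PM = 5 h 7 min; less 30 min break → 4 h 37 min
Wed reg 8 h 0 min / OT 0 h 0 min; Thu reg 6 h 56 min / OT 0 h 0 min; Fri reg 6 h 30 min / OT 0 h 0 min; Sat reg 4 h 37 min / OT 0 h 0 min.
Totals: regular 26 h 3 min, overtime 0 h 0 min.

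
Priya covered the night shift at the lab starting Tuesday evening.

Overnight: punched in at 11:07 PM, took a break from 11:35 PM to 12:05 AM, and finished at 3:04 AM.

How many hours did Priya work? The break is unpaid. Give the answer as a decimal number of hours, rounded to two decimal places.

Overnight: 11:07 PM → midnight = 0 h 53 min; midnight → 3:04 AM = 3 h 4 min; span 3 h 57 min; less 30 min break → 3 h 27 min

3.45 hours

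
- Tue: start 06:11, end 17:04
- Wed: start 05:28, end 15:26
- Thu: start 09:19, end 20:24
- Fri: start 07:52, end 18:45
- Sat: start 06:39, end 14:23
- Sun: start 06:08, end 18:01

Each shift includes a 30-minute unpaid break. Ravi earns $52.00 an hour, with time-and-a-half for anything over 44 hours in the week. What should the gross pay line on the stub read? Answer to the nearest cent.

Tue: 06:11–17:04 = 10 h 53 min; less 30 min break → 10 h 23 min
Wed: 05:28–15:26 = 9 h 58 min; less 30 min break → 9 h 28 min
Thu: 09:19–20:24 = 11 h 5 min; less 30 min break → 10 h 35 min
Fri: 07:52–18:45 = 10 h 53 min; less 30 min break → 10 h 23 min
Sat: 06:39–14:23 = 7 h 44 min; less 30 min break → 7 h 14 min
Sun: 06:08–18:01 = 11 h 53 min; less 30 min break → 11 h 23 min
Total worked: 59 h 26 min = 3566 min.
Regular 44 h 0 min = 2640 min at $52.00/h; overtime 15 h 26 min = 926 min at $78.00/h.
Pay = (2640 × $52.00 + 926 × $78.00) ÷ 60 = $3491.80.

$3491.80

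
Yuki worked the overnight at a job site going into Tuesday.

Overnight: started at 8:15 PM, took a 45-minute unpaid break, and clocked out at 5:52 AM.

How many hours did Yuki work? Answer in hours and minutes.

Overnight: 8:15 PM → midnight = 3 h 45 min; midnight → 5:52 AM = 5 h 52 min; span 9 h 37 min; less 45 min break → 8 h 52 min

8 h 52 min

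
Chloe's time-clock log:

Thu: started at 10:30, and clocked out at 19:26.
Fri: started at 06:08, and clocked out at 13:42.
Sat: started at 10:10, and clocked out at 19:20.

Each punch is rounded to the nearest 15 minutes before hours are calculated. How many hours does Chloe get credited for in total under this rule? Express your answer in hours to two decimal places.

25.50 hours

Thu: in 10:30→10:30, out 19:26→19:30; 9 h 0 min
Fri: in 06:08→06:15, out 13:42→13:45; 7 h 30 min
Sat: in 10:10→10:15, out 19:20→19:15; 9 h 0 min
Total credited: 25 h 30 min.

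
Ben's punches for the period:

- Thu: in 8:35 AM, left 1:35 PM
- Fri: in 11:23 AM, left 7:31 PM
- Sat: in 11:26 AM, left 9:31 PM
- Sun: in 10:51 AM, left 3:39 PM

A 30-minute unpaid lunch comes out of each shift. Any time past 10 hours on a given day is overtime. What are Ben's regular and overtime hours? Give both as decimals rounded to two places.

Regular 26.02 hours, overtime 0.00 hours

Thu: 8:35 AM–1:35 PM = 5 h 0 min; less 30 min break → 4 h 30 min
Fri: 11:23 AM–7:31 PM = 8 h 8 min; less 30 min break → 7 h 38 min
Sat: 11:26 AM–9:31 PM = 10 h 5 min; less 30 min break → 9 h 35 min
Sun: 10:51 AM–3:39 PM = 4 h 48 min; less 30 min break → 4 h 18 min
Thu reg 4 h 30 min / OT 0 h 0 min; Fri reg 7 h 38 min / OT 0 h 0 min; Sat reg 9 h 35 min / OT 0 h 0 min; Sun reg 4 h 18 min / OT 0 h 0 min.
Totals: regular 26 h 1 min, overtime 0 h 0 min.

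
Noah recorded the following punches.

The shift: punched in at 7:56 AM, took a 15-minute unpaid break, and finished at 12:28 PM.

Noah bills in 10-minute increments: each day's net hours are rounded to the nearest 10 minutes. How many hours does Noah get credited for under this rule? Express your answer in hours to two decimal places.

4.33 hours

The shift: 7:56 AM–12:28 PM = 4 h 32 min − 15 min = 4 h 17 min → rounds to 4 h 20 min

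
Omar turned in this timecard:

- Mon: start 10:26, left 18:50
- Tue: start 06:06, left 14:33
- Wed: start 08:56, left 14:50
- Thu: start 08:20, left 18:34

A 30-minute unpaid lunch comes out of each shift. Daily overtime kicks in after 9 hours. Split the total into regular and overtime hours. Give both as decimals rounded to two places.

Mon: 10:26–18:50 = 8 h 24 min; less 30 min break → 7 h 54 min
Tue: 06:06–14:33 = 8 h 27 min; less 30 min break → 7 h 57 min
Wed: 08:56–14:50 = 5 h 54 min; less 30 min break → 5 h 24 min
Thu: 08:20–18:34 = 10 h 14 min; less 30 min break → 9 h 44 min
Mon reg 7 h 54 min / OT 0 h 0 min; Tue reg 7 h 57 min / OT 0 h 0 min; Wed reg 5 h 24 min / OT 0 h 0 min; Thu reg 9 h 0 min / OT 0 h 44 min.
Totals: regular 30 h 15 min, overtime 0 h 44 min.

Regular 30.25 hours, overtime 0.73 hours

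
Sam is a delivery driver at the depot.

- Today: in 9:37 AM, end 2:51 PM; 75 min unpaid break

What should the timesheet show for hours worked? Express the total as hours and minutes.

3 h 59 min

Today: 9:37 AM–2:51 PM = 5 h 14 min; less 75 min break → 3 h 59 min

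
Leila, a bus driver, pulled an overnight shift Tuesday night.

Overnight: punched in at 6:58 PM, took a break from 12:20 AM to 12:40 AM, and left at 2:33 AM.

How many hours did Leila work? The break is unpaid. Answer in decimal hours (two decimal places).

Overnight: 6:58 PM → midnight = 5 h 2 min; midnight → 2:33 AM = 2 h 33 min; span 7 h 35 min; less 20 min break → 7 h 15 min

7.25 hours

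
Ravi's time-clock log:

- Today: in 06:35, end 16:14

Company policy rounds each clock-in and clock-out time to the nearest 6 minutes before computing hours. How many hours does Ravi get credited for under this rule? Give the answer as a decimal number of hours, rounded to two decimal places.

9.60 hours

Today: in 06:35→06:36, out 16:14→16:12; 9 h 36 min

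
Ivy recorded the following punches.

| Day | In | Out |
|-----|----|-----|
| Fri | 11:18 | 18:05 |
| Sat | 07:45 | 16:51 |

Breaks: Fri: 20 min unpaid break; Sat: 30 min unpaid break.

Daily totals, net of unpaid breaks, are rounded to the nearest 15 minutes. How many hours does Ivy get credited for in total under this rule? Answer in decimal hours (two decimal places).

15.00 hours

Fri: 11:18–18:05 = 6 h 47 min − 20 min = 6 h 27 min → rounds to 6 h 30 min
Sat: 07:45–16:51 = 9 h 6 min − 30 min = 8 h 36 min → rounds to 8 h 30 min
Total credited: 15 h 0 min.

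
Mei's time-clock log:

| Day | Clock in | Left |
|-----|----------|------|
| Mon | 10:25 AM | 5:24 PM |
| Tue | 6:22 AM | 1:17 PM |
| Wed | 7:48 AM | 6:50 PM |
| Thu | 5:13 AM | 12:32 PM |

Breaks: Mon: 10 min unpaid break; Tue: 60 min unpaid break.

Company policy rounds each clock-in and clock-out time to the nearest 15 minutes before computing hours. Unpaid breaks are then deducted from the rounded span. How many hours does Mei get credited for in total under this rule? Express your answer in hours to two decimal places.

Mon: in 10:25 AM→10:30 AM, out 5:24 PM→5:30 PM; 7 h 0 min − 10 min = 6 h 50 min
Tue: in 6:22 AM→6:15 AM, out 1:17 PM→1:15 PM; 7 h 0 min − 60 min = 6 h 0 min
Wed: in 7:48 AM→7:45 AM, out 6:50 PM→6:45 PM; 11 h 0 min
Thu: in 5:13 AM→5:15 AM, out 12:32 PM→12:30 PM; 7 h 15 min
Total credited: 31 h 5 min.

31.08 hours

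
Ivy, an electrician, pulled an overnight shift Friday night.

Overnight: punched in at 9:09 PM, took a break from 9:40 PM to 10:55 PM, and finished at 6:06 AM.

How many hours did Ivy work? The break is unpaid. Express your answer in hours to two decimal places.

7.70 hours

Overnight: 9:09 PM → midnight = 2 h 51 min; midnight → 6:06 AM = 6 h 6 min; span 8 h 57 min; less 75 min break → 7 h 42 min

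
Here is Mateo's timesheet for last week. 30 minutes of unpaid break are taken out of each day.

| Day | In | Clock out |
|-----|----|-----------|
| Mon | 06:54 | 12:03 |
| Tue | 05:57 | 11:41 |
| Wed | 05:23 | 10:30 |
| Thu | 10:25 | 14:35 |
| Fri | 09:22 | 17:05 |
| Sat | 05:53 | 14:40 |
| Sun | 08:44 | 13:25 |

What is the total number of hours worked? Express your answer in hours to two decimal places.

37.85 hours

Mon: 06:54–12:03 = 5 h 9 min; less 30 min break → 4 h 39 min
Tue: 05:57–11:41 = 5 h 44 min; less 30 min break → 5 h 14 min
Wed: 05:23–10:30 = 5 h 7 min; less 30 min break → 4 h 37 min
Thu: 10:25–14:35 = 4 h 10 min; less 30 min break → 3 h 40 min
Fri: 09:22–17:05 = 7 h 43 min; less 30 min break → 7 h 13 min
Sat: 05:53–14:40 = 8 h 47 min; less 30 min break → 8 h 17 min
Sun: 08:44–13:25 = 4 h 41 min; less 30 min break → 4 h 11 min
Total: 4 h 39 min + 5 h 14 min + 4 h 37 min + 3 h 40 min + 7 h 13 min + 8 h 17 min + 4 h 11 min = 37 h 51 min.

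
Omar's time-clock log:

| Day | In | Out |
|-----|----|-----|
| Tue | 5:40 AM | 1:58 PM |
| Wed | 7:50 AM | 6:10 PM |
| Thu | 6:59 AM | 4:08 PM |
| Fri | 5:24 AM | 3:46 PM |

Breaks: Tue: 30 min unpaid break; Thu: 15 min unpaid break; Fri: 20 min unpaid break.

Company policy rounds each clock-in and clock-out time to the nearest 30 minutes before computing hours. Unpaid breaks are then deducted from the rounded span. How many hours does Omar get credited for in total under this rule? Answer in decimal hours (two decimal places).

Tue: in 5:40 AM→5:30 AM, out 1:58 PM→2:00 PM; 8 h 30 min − 30 min = 8 h 0 min
Wed: in 7:50 AM→8:00 AM, out 6:10 PM→6:00 PM; 10 h 0 min
Thu: in 6:59 AM→7:00 AM, out 4:08 PM→4:00 PM; 9 h 0 min − 15 min = 8 h 45 min
Fri: in 5:24 AM→5:30 AM, out 3:46 PM→4:00 PM; 10 h 30 min − 20 min = 10 h 10 min
Total credited: 36 h 55 min.

36.92 hours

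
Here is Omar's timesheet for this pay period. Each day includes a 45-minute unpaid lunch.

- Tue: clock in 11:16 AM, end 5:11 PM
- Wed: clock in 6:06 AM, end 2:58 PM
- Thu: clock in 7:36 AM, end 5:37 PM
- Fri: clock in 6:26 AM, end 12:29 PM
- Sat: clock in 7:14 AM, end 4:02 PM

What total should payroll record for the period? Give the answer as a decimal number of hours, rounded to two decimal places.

35.90 hours

Tue: 11:16 AM–5:11 PM = 5 h 55 min; less 45 min break → 5 h 10 min
Wed: 6:06 AM–2:58 PM = 8 h 52 min; less 45 min break → 8 h 7 min
Thu: 7:36 AM–5:37 PM = 10 h 1 min; less 45 min break → 9 h 16 min
Fri: 6:26 AM–12:29 PM = 6 h 3 min; less 45 min break → 5 h 18 min
Sat: 7:14 AM–4:02 PM = 8 h 48 min; less 45 min break → 8 h 3 min
Total: 5 h 10 min + 8 h 7 min + 9 h 16 min + 5 h 18 min + 8 h 3 min = 35 h 54 min.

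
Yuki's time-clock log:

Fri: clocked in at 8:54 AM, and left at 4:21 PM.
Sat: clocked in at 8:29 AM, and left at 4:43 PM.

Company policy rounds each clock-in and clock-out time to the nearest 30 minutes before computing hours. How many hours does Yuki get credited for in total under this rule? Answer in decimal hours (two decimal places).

15.50 hours

Fri: in 8:54 AM→9:00 AM, out 4:21 PM→4:30 PM; 7 h 30 min
Sat: in 8:29 AM→8:30 AM, out 4:43 PM→4:30 PM; 8 h 0 min
Total credited: 15 h 30 min.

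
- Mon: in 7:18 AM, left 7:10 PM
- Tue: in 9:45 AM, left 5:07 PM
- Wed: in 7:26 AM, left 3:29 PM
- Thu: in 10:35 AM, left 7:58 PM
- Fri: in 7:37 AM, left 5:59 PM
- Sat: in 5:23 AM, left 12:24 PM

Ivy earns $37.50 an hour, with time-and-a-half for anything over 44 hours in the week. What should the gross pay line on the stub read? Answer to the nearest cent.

$2215.31

Mon: 7:18 AM–7:10 PM = 11 h 52 min
Tue: 9:45 AM–5:07 PM = 7 h 22 min
Wed: 7:26 AM–3:29 PM = 8 h 3 min
Thu: 10:35 AM–7:58 PM = 9 h 23 min
Fri: 7:37 AM–5:59 PM = 10 h 22 min
Sat: 5:23 AM–12:24 PM = 7 h 1 min
Total worked: 54 h 3 min = 3243 min.
Regular 44 h 0 min = 2640 min at $37.50/h; overtime 10 h 3 min = 603 min at $56.25/h.
Pay = (2640 × $37.50 + 603 × $56.25) ÷ 60 = $2215.31.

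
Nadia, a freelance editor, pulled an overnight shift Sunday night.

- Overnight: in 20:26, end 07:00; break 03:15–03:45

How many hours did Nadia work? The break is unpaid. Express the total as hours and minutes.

Overnight: 20:26 → midnight = 3 h 34 min; midnight → 07:00 = 7 h 0 min; span 10 h 34 min; less 30 min break → 10 h 4 min

10 h 4 min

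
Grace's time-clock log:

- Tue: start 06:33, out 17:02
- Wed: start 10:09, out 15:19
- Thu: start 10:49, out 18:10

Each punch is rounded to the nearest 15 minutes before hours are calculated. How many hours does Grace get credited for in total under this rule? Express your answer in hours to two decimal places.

Tue: in 06:33→06:30, out 17:02→17:00; 10 h 30 min
Wed: in 10:09→10:15, out 15:19→15:15; 5 h 0 min
Thu: in 10:49→10:45, out 18:10→18:15; 7 h 30 min
Total credited: 23 h 0 min.

23.00 hours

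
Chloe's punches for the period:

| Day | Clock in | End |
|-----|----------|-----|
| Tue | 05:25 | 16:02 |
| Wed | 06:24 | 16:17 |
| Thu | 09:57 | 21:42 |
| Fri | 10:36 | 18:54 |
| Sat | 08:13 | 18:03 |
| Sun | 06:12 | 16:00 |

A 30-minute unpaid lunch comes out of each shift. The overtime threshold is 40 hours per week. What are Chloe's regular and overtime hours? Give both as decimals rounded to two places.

Tue: 05:25–16:02 = 10 h 37 min; less 30 min break → 10 h 7 min
Wed: 06:24–16:17 = 9 h 53 min; less 30 min break → 9 h 23 min
Thu: 09:57–21:42 = 11 h 45 min; less 30 min break → 11 h 15 min
Fri: 10:36–18:54 = 8 h 18 min; less 30 min break → 7 h 48 min
Sat: 08:13–18:03 = 9 h 50 min; less 30 min break → 9 h 20 min
Sun: 06:12–16:00 = 9 h 48 min; less 30 min break → 9 h 18 min
Total worked: 57 h 11 min = 57.18 h.
Threshold 40 h → overtime 17 h 11 min, regular 40 h 0 min.

Regular 40.00 hours, overtime 17.18 hours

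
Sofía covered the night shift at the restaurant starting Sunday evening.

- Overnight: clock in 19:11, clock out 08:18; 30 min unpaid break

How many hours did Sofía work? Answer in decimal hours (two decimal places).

12.62 hours

Overnight: 19:11 → midnight = 4 h 49 min; midnight → 08:18 = 8 h 18 min; span 13 h 7 min; less 30 min break → 12 h 37 min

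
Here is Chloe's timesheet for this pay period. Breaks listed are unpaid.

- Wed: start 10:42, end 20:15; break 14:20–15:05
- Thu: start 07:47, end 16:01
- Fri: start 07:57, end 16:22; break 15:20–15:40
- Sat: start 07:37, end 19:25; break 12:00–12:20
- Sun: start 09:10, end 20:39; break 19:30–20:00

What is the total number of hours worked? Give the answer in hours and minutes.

Wed: 10:42–20:15 = 9 h 33 min; less 45 min break → 8 h 48 min
Thu: 07:47–16:01 = 8 h 14 min
Fri: 07:57–16:22 = 8 h 25 min; less 20 min break → 8 h 5 min
Sat: 07:37–19:25 = 11 h 48 min; less 20 min break → 11 h 28 min
Sun: 09:10–20:39 = 11 h 29 min; less 30 min break → 10 h 59 min
Total: 8 h 48 min + 8 h 14 min + 8 h 5 min + 11 h 28 min + 10 h 59 min = 47 h 34 min.

47 h 34 min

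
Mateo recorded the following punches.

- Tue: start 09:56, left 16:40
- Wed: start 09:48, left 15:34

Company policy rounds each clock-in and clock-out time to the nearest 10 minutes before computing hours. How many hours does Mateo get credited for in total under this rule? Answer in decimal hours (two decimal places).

12.33 hours

Tue: in 09:56→10:00, out 16:40→16:40; 6 h 40 min
Wed: in 09:48→09:50, out 15:34→15:30; 5 h 40 min
Total credited: 12 h 20 min.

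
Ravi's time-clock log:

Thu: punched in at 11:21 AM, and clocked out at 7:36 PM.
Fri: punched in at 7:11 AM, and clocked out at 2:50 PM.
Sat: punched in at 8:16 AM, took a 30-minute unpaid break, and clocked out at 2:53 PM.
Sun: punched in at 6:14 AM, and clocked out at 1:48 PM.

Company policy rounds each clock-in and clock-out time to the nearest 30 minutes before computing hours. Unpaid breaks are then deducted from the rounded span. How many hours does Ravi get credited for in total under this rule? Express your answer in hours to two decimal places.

Thu: in 11:21 AM→11:30 AM, out 7:36 PM→7:30 PM; 8 h 0 min
Fri: in 7:11 AM→7:00 AM, out 2:50 PM→3:00 PM; 8 h 0 min
Sat: in 8:16 AM→8:30 AM, out 2:53 PM→3:00 PM; 6 h 30 min − 30 min = 6 h 0 min
Sun: in 6:14 AM→6:00 AM, out 1:48 PM→2:00 PM; 8 h 0 min
Total credited: 30 h 0 min.

30.00 hours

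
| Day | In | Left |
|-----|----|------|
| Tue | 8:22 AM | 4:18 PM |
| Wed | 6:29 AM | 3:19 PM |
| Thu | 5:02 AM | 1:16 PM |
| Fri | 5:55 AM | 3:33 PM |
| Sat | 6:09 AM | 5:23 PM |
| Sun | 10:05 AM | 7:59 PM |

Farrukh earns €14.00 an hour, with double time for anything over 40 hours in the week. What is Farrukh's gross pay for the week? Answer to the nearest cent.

€1001.47

Tue: 8:22 AM–4:18 PM = 7 h 56 min
Wed: 6:29 AM–3:19 PM = 8 h 50 min
Thu: 5:02 AM–1:16 PM = 8 h 14 min
Fri: 5:55 AM–3:33 PM = 9 h 38 min
Sat: 6:09 AM–5:23 PM = 11 h 14 min
Sun: 10:05 AM–7:59 PM = 9 h 54 min
Total worked: 55 h 46 min = 3346 min.
Regular 40 h 0 min = 2400 min at €14.00/h; overtime 15 h 46 min = 946 min at €28.00/h.
Pay = (2400 × €14.00 + 946 × €28.00) ÷ 60 = €1001.47.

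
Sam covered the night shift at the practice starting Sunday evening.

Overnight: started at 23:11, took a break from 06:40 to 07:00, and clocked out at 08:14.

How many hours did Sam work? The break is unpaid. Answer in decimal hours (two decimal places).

8.72 hours

Overnight: 23:11 → midnight = 0 h 49 min; midnight → 08:14 = 8 h 14 min; span 9 h 3 min; less 20 min break → 8 h 43 min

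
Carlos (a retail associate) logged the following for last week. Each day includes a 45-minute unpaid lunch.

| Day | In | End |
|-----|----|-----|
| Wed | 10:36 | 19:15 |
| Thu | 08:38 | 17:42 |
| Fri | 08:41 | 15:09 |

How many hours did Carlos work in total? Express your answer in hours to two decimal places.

Wed: 10:36–19:15 = 8 h 39 min; less 45 min break → 7 h 54 min
Thu: 08:38–17:42 = 9 h 4 min; less 45 min break → 8 h 19 min
Fri: 08:41–15:09 = 6 h 28 min; less 45 min break → 5 h 43 min
Total: 7 h 54 min + 8 h 19 min + 5 h 43 min = 21 h 56 min.

21.93 hours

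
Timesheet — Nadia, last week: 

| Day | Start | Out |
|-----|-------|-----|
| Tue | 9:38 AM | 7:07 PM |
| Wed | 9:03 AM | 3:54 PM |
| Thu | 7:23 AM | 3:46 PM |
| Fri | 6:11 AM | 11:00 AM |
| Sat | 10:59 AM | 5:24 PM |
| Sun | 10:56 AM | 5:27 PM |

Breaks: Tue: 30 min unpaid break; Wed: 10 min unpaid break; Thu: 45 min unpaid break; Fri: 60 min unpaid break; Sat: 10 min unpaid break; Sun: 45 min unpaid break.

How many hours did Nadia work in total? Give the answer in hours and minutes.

39 h 8 min

Tue: 9:38 AM–7:07 PM = 9 h 29 min; less 30 min break → 8 h 59 min
Wed: 9:03 AM–3:54 PM = 6 h 51 min; less 10 min break → 6 h 41 min
Thu: 7:23 AM–3:46 PM = 8 h 23 min; less 45 min break → 7 h 38 min
Fri: 6:11 AM–11:00 AM = 4 h 49 min; less 60 min break → 3 h 49 min
Sat: 10:59 AM–5:24 PM = 6 h 25 min; less 10 min break → 6 h 15 min
Sun: 10:56 AM–5:27 PM = 6 h 31 min; less 45 min break → 5 h 46 min
Total: 8 h 59 min + 6 h 41 min + 7 h 38 min + 3 h 49 min + 6 h 15 min + 5 h 46 min = 39 h 8 min.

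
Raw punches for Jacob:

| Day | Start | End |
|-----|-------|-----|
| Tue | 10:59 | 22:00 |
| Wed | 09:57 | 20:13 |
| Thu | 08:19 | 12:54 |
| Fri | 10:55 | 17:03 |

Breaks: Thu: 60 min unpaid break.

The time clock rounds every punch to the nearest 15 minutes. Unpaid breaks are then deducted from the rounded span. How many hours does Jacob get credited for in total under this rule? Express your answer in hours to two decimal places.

Tue: in 10:59→11:00, out 22:00→22:00; 11 h 0 min
Wed: in 09:57→10:00, out 20:13→20:15; 10 h 15 min
Thu: in 08:19→08:15, out 12:54→13:00; 4 h 45 min − 60 min = 3 h 45 min
Fri: in 10:55→11:00, out 17:03→17:00; 6 h 0 min
Total credited: 31 h 0 min.

31.00 hours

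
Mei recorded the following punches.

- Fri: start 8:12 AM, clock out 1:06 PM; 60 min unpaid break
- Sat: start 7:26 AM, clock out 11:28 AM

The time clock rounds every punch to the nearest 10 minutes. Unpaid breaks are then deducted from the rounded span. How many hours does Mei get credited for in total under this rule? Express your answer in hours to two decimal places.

Fri: in 8:12 AM→8:10 AM, out 1:06 PM→1:10 PM; 5 h 0 min − 60 min = 4 h 0 min
Sat: in 7:26 AM→7:30 AM, out 11:28 AM→11:30 AM; 4 h 0 min
Total credited: 8 h 0 min.

8.00 hours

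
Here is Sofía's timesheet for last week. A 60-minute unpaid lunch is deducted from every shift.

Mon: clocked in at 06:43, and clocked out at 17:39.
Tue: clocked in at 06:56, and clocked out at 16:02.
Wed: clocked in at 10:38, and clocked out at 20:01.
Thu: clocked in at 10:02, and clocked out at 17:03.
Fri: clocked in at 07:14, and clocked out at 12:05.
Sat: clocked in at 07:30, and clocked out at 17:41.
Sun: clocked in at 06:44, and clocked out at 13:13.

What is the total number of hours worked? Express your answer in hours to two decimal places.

Mon: 06:43–17:39 = 10 h 56 min; less 60 min break → 9 h 56 min
Tue: 06:56–16:02 = 9 h 6 min; less 60 min break → 8 h 6 min
Wed: 10:38–20:01 = 9 h 23 min; less 60 min break → 8 h 23 min
Thu: 10:02–17:03 = 7 h 1 min; less 60 min break → 6 h 1 min
Fri: 07:14–12:05 = 4 h 51 min; less 60 min break → 3 h 51 min
Sat: 07:30–17:41 = 10 h 11 min; less 60 min break → 9 h 11 min
Sun: 06:44–13:13 = 6 h 29 min; less 60 min break → 5 h 29 min
Total: 9 h 56 min + 8 h 6 min + 8 h 23 min + 6 h 1 min + 3 h 51 min + 9 h 11 min + 5 h 29 min = 50 h 57 min.

50.95 hours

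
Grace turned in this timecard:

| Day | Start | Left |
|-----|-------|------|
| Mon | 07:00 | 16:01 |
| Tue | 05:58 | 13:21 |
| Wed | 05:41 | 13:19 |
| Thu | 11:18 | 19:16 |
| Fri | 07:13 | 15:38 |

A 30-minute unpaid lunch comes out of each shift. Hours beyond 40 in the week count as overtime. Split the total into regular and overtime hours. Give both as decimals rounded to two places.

Mon: 07:00–16:01 = 9 h 1 min; less 30 min break → 8 h 31 min
Tue: 05:58–13:21 = 7 h 23 min; less 30 min break → 6 h 53 min
Wed: 05:41–13:19 = 7 h 38 min; less 30 min break → 7 h 8 min
Thu: 11:18–19:16 = 7 h 58 min; less 30 min break → 7 h 28 min
Fri: 07:13–15:38 = 8 h 25 min; less 30 min break → 7 h 55 min
Total worked: 37 h 55 min = 37.92 h.
Threshold 40 h → overtime 0 h 0 min, regular 37 h 55 min.

Regular 37.92 hours, overtime 0.00 hours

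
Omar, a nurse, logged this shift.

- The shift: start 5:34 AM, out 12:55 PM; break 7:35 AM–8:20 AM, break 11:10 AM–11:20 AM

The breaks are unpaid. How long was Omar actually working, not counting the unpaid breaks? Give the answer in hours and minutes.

The shift: 5:34 AM–12:55 PM = 7 h 21 min; less 55 min break → 6 h 26 min

6 h 26 min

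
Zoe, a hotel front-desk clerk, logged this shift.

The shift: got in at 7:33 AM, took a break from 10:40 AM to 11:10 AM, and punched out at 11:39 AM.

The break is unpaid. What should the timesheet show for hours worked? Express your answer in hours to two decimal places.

3.60 hours

The shift: 7:33 AM–11:39 AM = 4 h 6 min; less 30 min break → 3 h 36 min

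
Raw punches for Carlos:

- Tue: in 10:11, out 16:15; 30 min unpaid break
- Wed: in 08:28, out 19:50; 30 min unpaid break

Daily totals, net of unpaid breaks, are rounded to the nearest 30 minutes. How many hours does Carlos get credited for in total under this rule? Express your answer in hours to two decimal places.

16.50 hours

Tue: 10:11–16:15 = 6 h 4 min − 30 min = 5 h 34 min → rounds to 5 h 30 min
Wed: 08:28–19:50 = 11 h 22 min − 30 min = 10 h 52 min → rounds to 11 h 0 min
Total credited: 16 h 30 min.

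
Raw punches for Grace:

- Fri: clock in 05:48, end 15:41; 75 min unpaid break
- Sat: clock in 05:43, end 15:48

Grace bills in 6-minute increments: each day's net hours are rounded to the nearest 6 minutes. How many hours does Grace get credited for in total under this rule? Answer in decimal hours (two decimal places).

Fri: 05:48–15:41 = 9 h 53 min − 75 min = 8 h 38 min → rounds to 8 h 36 min
Sat: 05:43–15:48 = 10 h 5 min → rounds to 10 h 6 min
Total credited: 18 h 42 min.

18.70 hours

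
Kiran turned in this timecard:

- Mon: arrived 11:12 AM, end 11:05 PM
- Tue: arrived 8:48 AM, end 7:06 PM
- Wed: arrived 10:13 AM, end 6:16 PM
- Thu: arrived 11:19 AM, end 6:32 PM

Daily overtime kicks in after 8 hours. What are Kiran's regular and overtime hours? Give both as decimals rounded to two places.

Regular 31.22 hours, overtime 6.23 hours

Mon: 11:12 AM–11:05 PM = 11 h 53 min
Tue: 8:48 AM–7:06 PM = 10 h 18 min
Wed: 10:13 AM–6:16 PM = 8 h 3 min
Thu: 11:19 AM–6:32 PM = 7 h 13 min
Mon reg 8 h 0 min / OT 3 h 53 min; Tue reg 8 h 0 min / OT 2 h 18 min; Wed reg 8 h 0 min / OT 0 h 3 min; Thu reg 7 h 13 min / OT 0 h 0 min.
Totals: regular 31 h 13 min, overtime 6 h 14 min.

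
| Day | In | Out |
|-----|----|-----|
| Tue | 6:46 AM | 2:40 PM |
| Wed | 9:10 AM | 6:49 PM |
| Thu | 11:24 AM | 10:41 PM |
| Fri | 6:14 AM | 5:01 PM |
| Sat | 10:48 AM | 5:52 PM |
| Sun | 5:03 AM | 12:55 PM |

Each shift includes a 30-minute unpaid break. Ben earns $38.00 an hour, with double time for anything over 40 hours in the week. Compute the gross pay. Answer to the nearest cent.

Tue: 6:46 AM–2:40 PM = 7 h 54 min; less 30 min break → 7 h 24 min
Wed: 9:10 AM–6:49 PM = 9 h 39 min; less 30 min break → 9 h 9 min
Thu: 11:24 AM–10:41 PM = 11 h 17 min; less 30 min break → 10 h 47 min
Fri: 6:14 AM–5:01 PM = 10 h 47 min; less 30 min break → 10 h 17 min
Sat: 10:48 AM–5:52 PM = 7 h 4 min; less 30 min break → 6 h 34 min
Sun: 5:03 AM–12:55 PM = 7 h 52 min; less 30 min break → 7 h 22 min
Total worked: 51 h 33 min = 3093 min.
Regular 40 h 0 min = 2400 min at $38.00/h; overtime 11 h 33 min = 693 min at $76.00/h.
Pay = (2400 × $38.00 + 693 × $76.00) ÷ 60 = $2397.80.

$2397.80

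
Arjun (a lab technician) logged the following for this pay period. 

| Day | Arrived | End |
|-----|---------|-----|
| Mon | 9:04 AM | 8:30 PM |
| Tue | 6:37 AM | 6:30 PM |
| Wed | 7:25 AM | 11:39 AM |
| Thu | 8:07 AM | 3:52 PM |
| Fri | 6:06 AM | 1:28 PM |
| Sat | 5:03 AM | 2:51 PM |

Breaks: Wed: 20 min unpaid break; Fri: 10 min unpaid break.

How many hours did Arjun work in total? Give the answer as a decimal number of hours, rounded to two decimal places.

51.97 hours

Mon: 9:04 AM–8:30 PM = 11 h 26 min
Tue: 6:37 AM–6:30 PM = 11 h 53 min
Wed: 7:25 AM–11:39 AM = 4 h 14 min; less 20 min break → 3 h 54 min
Thu: 8:07 AM–3:52 PM = 7 h 45 min
Fri: 6:06 AM–1:28 PM = 7 h 22 min; less 10 min break → 7 h 12 min
Sat: 5:03 AM–2:51 PM = 9 h 48 min
Total: 11 h 26 min + 11 h 53 min + 3 h 54 min + 7 h 45 min + 7 h 12 min + 9 h 48 min = 51 h 58 min.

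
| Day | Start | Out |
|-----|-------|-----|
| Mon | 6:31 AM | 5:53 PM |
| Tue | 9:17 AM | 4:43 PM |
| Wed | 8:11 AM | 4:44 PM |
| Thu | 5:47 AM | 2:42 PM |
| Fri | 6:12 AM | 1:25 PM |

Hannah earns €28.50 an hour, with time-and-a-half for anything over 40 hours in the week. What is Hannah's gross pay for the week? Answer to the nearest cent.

Mon: 6:31 AM–5:53 PM = 11 h 22 min
Tue: 9:17 AM–4:43 PM = 7 h 26 min
Wed: 8:11 AM–4:44 PM = 8 h 33 min
Thu: 5:47 AM–2:42 PM = 8 h 55 min
Fri: 6:12 AM–1:25 PM = 7 h 13 min
Total worked: 43 h 29 min = 2609 min.
Regular 40 h 0 min = 2400 min at €28.50/h; overtime 3 h 29 min = 209 min at €42.75/h.
Pay = (2400 × €28.50 + 209 × €42.75) ÷ 60 = €1288.91.

€1288.91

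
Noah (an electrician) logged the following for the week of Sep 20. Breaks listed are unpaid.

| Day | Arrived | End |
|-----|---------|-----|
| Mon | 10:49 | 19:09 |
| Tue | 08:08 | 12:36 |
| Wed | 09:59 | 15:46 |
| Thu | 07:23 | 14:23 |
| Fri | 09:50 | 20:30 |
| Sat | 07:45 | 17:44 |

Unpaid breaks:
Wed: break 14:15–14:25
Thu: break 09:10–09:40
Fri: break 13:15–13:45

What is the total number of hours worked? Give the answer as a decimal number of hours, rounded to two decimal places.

Mon: 10:49–19:09 = 8 h 20 min
Tue: 08:08–12:36 = 4 h 28 min
Wed: 09:59–15:46 = 5 h 47 min; less 10 min break → 5 h 37 min
Thu: 07:23–14:23 = 7 h 0 min; less 30 min break → 6 h 30 min
Fri: 09:50–20:30 = 10 h 40 min; less 30 min break → 10 h 10 min
Sat: 07:45–17:44 = 9 h 59 min
Total: 8 h 20 min + 4 h 28 min + 5 h 37 min + 6 h 30 min + 10 h 10 min + 9 h 59 min = 45 h 4 min.

45.07 hours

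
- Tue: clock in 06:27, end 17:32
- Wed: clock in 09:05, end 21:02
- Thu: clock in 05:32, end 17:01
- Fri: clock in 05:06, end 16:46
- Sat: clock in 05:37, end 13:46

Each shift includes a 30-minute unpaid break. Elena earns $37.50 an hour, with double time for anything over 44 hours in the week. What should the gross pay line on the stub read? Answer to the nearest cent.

$2237.50

Tue: 06:27–17:32 = 11 h 5 min; less 30 min break → 10 h 35 min
Wed: 09:05–21:02 = 11 h 57 min; less 30 min break → 11 h 27 min
Thu: 05:32–17:01 = 11 h 29 min; less 30 min break → 10 h 59 min
Fri: 05:06–16:46 = 11 h 40 min; less 30 min break → 11 h 10 min
Sat: 05:37–13:46 = 8 h 9 min; less 30 min break → 7 h 39 min
Total worked: 51 h 50 min = 3110 min.
Regular 44 h 0 min = 2640 min at $37.50/h; overtime 7 h 50 min = 470 min at $75.00/h.
Pay = (2640 × $37.50 + 470 × $75.00) ÷ 60 = $2237.50.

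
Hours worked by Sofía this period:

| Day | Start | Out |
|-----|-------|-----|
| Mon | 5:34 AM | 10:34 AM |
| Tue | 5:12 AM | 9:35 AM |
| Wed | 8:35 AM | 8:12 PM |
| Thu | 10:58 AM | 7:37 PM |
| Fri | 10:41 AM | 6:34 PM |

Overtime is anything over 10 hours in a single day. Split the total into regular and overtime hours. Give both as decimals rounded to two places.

Regular 35.92 hours, overtime 1.62 hours

Mon: 5:34 AM–10:34 AM = 5 h 0 min
Tue: 5:12 AM–9:35 AM = 4 h 23 min
Wed: 8:35 AM–8:12 PM = 11 h 37 min
Thu: 10:58 AM–7:37 PM = 8 h 39 min
Fri: 10:41 AM–6:34 PM = 7 h 53 min
Mon reg 5 h 0 min / OT 0 h 0 min; Tue reg 4 h 23 min / OT 0 h 0 min; Wed reg 10 h 0 min / OT 1 h 37 min; Thu reg 8 h 39 min / OT 0 h 0 min; Fri reg 7 h 53 min / OT 0 h 0 min.
Totals: regular 35 h 55 min, overtime 1 h 37 min.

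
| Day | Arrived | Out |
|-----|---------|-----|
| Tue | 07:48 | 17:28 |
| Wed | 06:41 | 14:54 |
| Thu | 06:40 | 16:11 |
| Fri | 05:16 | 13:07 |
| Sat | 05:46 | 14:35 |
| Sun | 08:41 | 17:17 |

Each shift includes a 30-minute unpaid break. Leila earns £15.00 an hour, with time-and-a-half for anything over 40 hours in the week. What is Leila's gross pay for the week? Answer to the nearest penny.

£817.50

Tue: 07:48–17:28 = 9 h 40 min; less 30 min break → 9 h 10 min
Wed: 06:41–14:54 = 8 h 13 min; less 30 min break → 7 h 43 min
Thu: 06:40–16:11 = 9 h 31 min; less 30 min break → 9 h 1 min
Fri: 05:16–13:07 = 7 h 51 min; less 30 min break → 7 h 21 min
Sat: 05:46–14:35 = 8 h 49 min; less 30 min break → 8 h 19 min
Sun: 08:41–17:17 = 8 h 36 min; less 30 min break → 8 h 6 min
Total worked: 49 h 40 min = 2980 min.
Regular 40 h 0 min = 2400 min at £15.00/h; overtime 9 h 40 min = 580 min at £22.50/h.
Pay = (2400 × £15.00 + 580 × £22.50) ÷ 60 = £817.50.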